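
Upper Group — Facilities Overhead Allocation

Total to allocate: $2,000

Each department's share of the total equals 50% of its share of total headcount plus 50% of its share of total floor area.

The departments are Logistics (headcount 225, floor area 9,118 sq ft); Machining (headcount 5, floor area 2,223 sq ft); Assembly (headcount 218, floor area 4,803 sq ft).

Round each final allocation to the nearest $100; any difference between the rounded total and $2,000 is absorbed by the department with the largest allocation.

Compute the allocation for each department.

Totals — headcount 448, floor area 16,144.
Combined weights (50% headcount + 50% floor area): Logistics 0.5335; Machining 0.0744; Assembly 0.3921.
Unrounded shares: Logistics 1,067.02; Machining 148.86; Assembly 784.12.
After rounding ($100): Logistics $1,100; Machining $100; Assembly $800. Sum = $2,000.
Sum already equals the total — no adjustment.

Logistics: $1,100; Machining: $100; Assembly: $800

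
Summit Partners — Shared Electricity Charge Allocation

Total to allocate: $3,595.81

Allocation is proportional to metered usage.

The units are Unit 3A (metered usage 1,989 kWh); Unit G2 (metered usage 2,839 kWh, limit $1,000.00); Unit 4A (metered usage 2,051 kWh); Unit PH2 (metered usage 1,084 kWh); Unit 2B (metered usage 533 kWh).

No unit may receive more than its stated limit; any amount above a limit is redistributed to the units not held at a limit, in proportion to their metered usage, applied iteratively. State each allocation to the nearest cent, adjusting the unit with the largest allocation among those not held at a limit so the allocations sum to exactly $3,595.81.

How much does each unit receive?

Combined metered usage = 8,496.
Unconstrained shares: Unit 3A 841.8157; Unit G2 1,201.5660; Unit 4A 868.0563; Unit PH2 458.7874; Unit 2B 225.5846.
Cap binds for Unit G2 ($1,000.00); balance $2,595.81 reallocated over remaining metered usage 5,657.
Shares after redistribution: Unit 3A 912.6862 → $912.69; Unit 4A 941.1360 → $941.14; Unit PH2 497.4117 → $497.41; Unit 2B 244.5761 → $244.58.
Rounding difference −$0.01 applied to Unit 4A → $941.13.

Unit 3A: $912.69 | Unit G2: $1,000.00 | Unit 4A: $941.13 | Unit PH2: $497.41 | Unit 2B: $244.58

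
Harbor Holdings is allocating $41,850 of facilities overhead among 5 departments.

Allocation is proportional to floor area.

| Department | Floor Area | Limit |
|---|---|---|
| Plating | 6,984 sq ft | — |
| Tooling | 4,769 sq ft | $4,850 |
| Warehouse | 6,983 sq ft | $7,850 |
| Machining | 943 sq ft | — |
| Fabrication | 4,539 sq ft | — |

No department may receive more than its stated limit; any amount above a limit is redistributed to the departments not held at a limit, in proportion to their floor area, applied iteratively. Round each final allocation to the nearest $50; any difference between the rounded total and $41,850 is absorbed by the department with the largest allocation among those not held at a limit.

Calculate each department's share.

Plating: $16,350 · Tooling: $4,850 · Warehouse: $7,850 · Machining: $2,200 · Fabrication: $10,600

Total floor area = 24,218.
Pro-rata shares before constraints: Plating 12,068.73; Tooling 8,241.09; Warehouse 12,067.00; Machining 1,629.55; Fabrication 7,843.63.
Held at cap: Tooling ($4,850), Warehouse ($7,850); remaining pool $29,150 reallocated over remaining floor area 12,466.
Redistributed shares: Plating 16,331.11 → $16,350; Machining 2,205.07 → $2,200; Fabrication 10,613.82 → $10,600.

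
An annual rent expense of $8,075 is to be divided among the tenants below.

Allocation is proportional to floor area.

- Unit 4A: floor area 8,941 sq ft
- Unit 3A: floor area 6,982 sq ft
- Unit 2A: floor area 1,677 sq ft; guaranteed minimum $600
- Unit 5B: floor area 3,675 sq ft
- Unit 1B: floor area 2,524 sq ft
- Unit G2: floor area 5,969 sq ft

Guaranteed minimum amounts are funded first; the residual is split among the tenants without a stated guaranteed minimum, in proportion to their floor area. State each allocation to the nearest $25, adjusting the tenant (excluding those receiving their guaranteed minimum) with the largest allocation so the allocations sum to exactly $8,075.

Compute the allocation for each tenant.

Unit 4A: $2,375 · Unit 3A: $1,850 · Unit 2A: $600 · Unit 5B: $975 · Unit 1B: $675 · Unit G2: $1,600

Guaranteed amounts: Unit 2A $600. Balance $7,475.
Balance split over remaining floor area 28,091: Unit 4A 2,379.20 → $2,375; Unit 3A 1,857.91 → $1,850; Unit 5B 977.92 → $975; Unit 1B 671.64 → $675; Unit G2 1,588.35 → $1,600.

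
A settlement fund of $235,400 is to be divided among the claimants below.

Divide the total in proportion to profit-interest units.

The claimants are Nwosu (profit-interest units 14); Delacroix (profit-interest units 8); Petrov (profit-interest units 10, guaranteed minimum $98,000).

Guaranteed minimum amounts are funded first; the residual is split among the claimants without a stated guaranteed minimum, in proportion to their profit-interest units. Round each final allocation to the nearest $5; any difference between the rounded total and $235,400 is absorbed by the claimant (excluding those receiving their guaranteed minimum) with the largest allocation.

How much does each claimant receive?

Nwosu: $87,435 · Delacroix: $49,965 · Petrov: $98,000

Guaranteed amounts: Petrov $98,000. Remaining pool $137,400.
Remaining pool split over remaining profit-interest units 22: Nwosu 87,436.36 → $87,435; Delacroix 49,963.64 → $49,965.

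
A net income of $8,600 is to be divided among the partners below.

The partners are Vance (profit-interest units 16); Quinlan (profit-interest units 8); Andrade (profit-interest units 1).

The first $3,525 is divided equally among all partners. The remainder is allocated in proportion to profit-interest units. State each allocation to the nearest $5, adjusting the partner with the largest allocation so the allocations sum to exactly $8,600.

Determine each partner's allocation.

Equal tier: $3,525 ÷ 3 = $1,175 apiece.
Remainder $5,075 by profit-interest units (total 25): Vance 3,248.00 → $3,250; Quinlan 1,624.00 → $1,625; Andrade 203.00 → $205.
Rounding difference −$5 on remainder applied to Vance.
Totals: Vance $1,175 + $3,245 = $4,420; Quinlan $1,175 + $1,625 = $2,800; Andrade $1,175 + $205 = $1,380.

Vance: $4,420 · Quinlan: $2,800 · Andrade: $1,380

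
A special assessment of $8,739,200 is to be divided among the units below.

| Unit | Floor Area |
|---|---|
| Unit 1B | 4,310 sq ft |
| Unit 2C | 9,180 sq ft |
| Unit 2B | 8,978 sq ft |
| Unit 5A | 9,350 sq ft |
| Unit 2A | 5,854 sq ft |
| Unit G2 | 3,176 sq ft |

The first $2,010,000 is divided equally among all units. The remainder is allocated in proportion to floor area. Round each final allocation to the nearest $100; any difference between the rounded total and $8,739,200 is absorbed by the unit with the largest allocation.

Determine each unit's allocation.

First tranche $2,010,000 split equally: $335,000 each.
Remainder $6,729,200 by floor area (total 40,848): Unit 1B 710,018.90 → $710,000; Unit 2C 1,512,290.83 → $1,512,300; Unit 2B 1,479,013.85 → $1,479,000; Unit 5A 1,540,296.22 → $1,540,300; Unit 2A 964,373.70 → $964,400; Unit G2 523,206.50 → $523,200.
Totals: Unit 1B $335,000 + $710,000 = $1,045,000; Unit 2C $335,000 + $1,512,300 = $1,847,300; Unit 2B $335,000 + $1,479,000 = $1,814,000; Unit 5A $335,000 + $1,540,300 = $1,875,300; Unit 2A $335,000 + $964,400 = $1,299,400; Unit G2 $335,000 + $523,200 = $858,200.

Unit 1B: $1,045,000; Unit 2C: $1,847,300; Unit 2B: $1,814,000; Unit 5A: $1,875,300; Unit 2A: $1,299,400; Unit G2: $858,200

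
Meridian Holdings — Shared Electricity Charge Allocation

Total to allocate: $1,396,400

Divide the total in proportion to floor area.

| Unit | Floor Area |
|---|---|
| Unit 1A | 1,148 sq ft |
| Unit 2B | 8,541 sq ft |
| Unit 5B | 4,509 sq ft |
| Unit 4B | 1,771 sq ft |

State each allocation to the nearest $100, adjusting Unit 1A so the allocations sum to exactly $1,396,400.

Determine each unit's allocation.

Unit 1A: $100,300 · Unit 2B: $746,900 · Unit 5B: $394,300 · Unit 4B: $154,900

Total floor area = 15,969.
Pro-rata amounts: Unit 1A 1,148/15,969 × $1,396,400 = 100,386.20; Unit 2B 8,541/15,969 × $1,396,400 = 746,862.82; Unit 5B 4,509/15,969 × $1,396,400 = 394,286.91; Unit 4B 1,771/15,969 × $1,396,400 = 154,864.07.
Rounded to nearest $100: Unit 1A $100,400; Unit 2B $746,900; Unit 5B $394,300; Unit 4B $154,900. Sum = $1,396,500.
Difference $1,396,400 − $1,396,500 = −$100 applied to Unit 1A: Unit 1A becomes $100,300.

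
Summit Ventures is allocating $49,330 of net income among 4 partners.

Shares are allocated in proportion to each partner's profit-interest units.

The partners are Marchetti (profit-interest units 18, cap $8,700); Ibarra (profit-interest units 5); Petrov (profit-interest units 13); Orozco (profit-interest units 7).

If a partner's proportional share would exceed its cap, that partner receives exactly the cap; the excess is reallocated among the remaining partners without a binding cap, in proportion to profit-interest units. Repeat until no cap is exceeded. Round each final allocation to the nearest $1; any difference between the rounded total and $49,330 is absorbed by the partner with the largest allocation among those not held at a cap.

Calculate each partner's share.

Marchetti: $8,700; Ibarra: $8,126; Petrov: $21,128; Orozco: $11,376

Combined profit-interest units = 43.
Pro-rata shares before constraints: Marchetti 20,649.77; Ibarra 5,736.05; Petrov 14,913.72; Orozco 8,030.47.
Cap binds for Marchetti ($8,700); remaining pool $40,630 reallocated over remaining profit-interest units 25.
Remaining shares: Ibarra 8,126.00 → $8,126; Petrov 21,127.60 → $21,128; Orozco 11,376.40 → $11,376.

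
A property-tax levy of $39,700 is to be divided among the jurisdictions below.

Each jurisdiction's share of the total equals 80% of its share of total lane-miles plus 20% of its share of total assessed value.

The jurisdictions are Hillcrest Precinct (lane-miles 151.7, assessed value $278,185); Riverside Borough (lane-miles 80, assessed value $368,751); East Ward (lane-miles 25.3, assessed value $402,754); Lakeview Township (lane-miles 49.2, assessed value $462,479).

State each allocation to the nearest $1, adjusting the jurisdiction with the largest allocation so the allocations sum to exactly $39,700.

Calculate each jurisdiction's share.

Totals — lane-miles 306.2, assessed value 1,512,169.
Blended shares (80% lane-miles + 20% assessed value): Hillcrest Precinct 0.4331; Riverside Borough 0.2578; East Ward 0.1194; Lakeview Township 0.1897.
Raw shares: Hillcrest Precinct 17,195.46; Riverside Borough 10,234.06; East Ward 4,738.95; Lakeview Township 7,531.53.
After rounding ($1): Hillcrest Precinct $17,195; Riverside Borough $10,234; East Ward $4,739; Lakeview Township $7,532. Sum = $39,700.
Rounded total matches; no reconciliation needed.

Hillcrest Precinct: $17,195 | Riverside Borough: $10,234 | East Ward: $4,739 | Lakeview Township: $7,532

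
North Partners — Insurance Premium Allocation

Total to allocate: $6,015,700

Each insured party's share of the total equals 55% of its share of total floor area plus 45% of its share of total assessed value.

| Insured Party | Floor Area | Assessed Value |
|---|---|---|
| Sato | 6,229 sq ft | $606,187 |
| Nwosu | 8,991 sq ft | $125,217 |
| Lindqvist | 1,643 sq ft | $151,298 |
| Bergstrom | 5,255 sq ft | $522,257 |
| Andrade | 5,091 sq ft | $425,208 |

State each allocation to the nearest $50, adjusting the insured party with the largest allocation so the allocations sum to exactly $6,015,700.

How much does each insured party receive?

Floor area total 27,209; assessed value total 1,830,167.
Blended shares (55% floor area + 45% assessed value): Sato 0.2750; Nwosu 0.2125; Lindqvist 0.0704; Bergstrom 0.2346; Andrade 0.2075.
Raw shares: Sato 1,654,083.83; Nwosu 1,278,525.32; Lindqvist 423,580.29; Bergstrom 1,411,500.85; Andrade 1,248,009.71.
After rounding ($50): Sato $1,654,100; Nwosu $1,278,550; Lindqvist $423,600; Bergstrom $1,411,500; Andrade $1,248,000. Sum = $6,015,750.
Difference $6,015,700 − $6,015,750 = −$50 applied to largest allocation (Sato): Sato becomes $1,654,050.

Sato: $1,654,050 | Nwosu: $1,278,550 | Lindqvist: $423,600 | Bergstrom: $1,411,500 | Andrade: $1,248,000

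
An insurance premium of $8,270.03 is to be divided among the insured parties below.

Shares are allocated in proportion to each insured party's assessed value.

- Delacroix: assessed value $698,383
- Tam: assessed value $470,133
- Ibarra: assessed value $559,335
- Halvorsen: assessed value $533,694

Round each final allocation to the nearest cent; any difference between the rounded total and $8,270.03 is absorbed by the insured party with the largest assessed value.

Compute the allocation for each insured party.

Delacroix: $2,553.85 · Tam: $1,719.18 · Ibarra: $2,045.38 · Halvorsen: $1,951.62

Assessed value total: 698,383 + 470,133 + 559,335 + 533,694 = 2,261,545.
Proportional shares: Delacroix 2,553.8507; Tam 1,719.1849; Ibarra 2,045.3793; Halvorsen 1,951.6151.
Rounded to nearest cent: Delacroix $2,553.85; Tam $1,719.18; Ibarra $2,045.38; Halvorsen $1,951.62. Sum = $8,270.03.
Rounded total matches; no reconciliation needed.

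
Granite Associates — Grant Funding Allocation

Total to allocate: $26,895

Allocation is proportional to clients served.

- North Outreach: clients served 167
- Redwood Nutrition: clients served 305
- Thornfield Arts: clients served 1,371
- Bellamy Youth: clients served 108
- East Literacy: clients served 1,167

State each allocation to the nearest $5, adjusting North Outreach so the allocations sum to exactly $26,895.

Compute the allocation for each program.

North Outreach: $1,445 · Redwood Nutrition: $2,630 · Thornfield Arts: $11,825 · Bellamy Youth: $930 · East Literacy: $10,065

Clients served total: 3,118.
Raw shares: North Outreach 167/3,118 × $26,895 = 1,440.50; Redwood Nutrition 305/3,118 × $26,895 = 2,630.85; Thornfield Arts 1,371/3,118 × $26,895 = 11,825.86; Bellamy Youth 108/3,118 × $26,895 = 931.58; East Literacy 1,167/3,118 × $26,895 = 10,066.22.
Rounded to nearest $5: North Outreach $1,440; Redwood Nutrition $2,630; Thornfield Arts $11,825; Bellamy Youth $930; East Literacy $10,065. Sum = $26,890.
Difference $26,895 − $26,890 = +$5 applied to North Outreach: North Outreach becomes $1,445.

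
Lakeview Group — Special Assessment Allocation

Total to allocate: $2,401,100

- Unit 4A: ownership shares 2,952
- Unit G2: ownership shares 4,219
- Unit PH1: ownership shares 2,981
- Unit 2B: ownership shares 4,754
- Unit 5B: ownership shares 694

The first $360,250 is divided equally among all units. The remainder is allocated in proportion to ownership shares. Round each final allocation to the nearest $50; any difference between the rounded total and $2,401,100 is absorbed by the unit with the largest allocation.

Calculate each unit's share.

Equal tier: $360,250 ÷ 5 = $72,050 apiece.
Remainder $2,040,850 by ownership shares (total 15,600): Unit 4A 386,191.62 → $386,200; Unit G2 551,945.27 → $551,950; Unit PH1 389,985.50 → $390,000; Unit 2B 621,935.96 → $621,950; Unit 5B 90,791.66 → $90,800.
Rounding difference −$50 on remainder applied to Unit 2B.
Totals: Unit 4A $72,050 + $386,200 = $458,250; Unit G2 $72,050 + $551,950 = $624,000; Unit PH1 $72,050 + $390,000 = $462,050; Unit 2B $72,050 + $621,900 = $693,950; Unit 5B $72,050 + $90,800 = $162,850.

Unit 4A: $458,250; Unit G2: $624,000; Unit PH1: $462,050; Unit 2B: $693,950; Unit 5B: $162,850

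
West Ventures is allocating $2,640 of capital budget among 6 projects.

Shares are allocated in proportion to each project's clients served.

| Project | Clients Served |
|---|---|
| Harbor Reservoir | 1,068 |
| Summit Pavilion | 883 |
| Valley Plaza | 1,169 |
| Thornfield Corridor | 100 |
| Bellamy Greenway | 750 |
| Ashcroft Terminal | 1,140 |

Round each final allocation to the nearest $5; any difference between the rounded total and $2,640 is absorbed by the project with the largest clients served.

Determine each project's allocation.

Harbor Reservoir: $550 | Summit Pavilion: $455 | Valley Plaza: $610 | Thornfield Corridor: $50 | Bellamy Greenway: $385 | Ashcroft Terminal: $590

Clients served total: 1,068 + 883 + 1,169 + 100 + 750 + 1,140 = 5,110.
Pro-rata amounts: Harbor Reservoir 551.77; Summit Pavilion 456.19; Valley Plaza 603.95; Thornfield Corridor 51.66; Bellamy Greenway 387.48; Ashcroft Terminal 588.96.
After rounding ($5): Harbor Reservoir $550; Summit Pavilion $455; Valley Plaza $605; Thornfield Corridor $50; Bellamy Greenway $385; Ashcroft Terminal $590. Sum = $2,635.
Difference $2,640 − $2,635 = +$5 applied to largest clients served (Valley Plaza): Valley Plaza becomes $610.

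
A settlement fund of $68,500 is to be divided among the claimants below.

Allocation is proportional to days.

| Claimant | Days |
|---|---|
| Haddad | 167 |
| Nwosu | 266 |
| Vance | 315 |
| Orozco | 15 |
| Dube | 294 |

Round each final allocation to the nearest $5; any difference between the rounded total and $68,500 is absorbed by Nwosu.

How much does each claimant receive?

Days total: 1,057.
Unrounded shares: Haddad 167/1,057 × $68,500 = 10,822.61; Nwosu 266/1,057 × $68,500 = 17,238.41; Vance 315/1,057 × $68,500 = 20,413.91; Orozco 15/1,057 × $68,500 = 972.09; Dube 294/1,057 × $68,500 = 19,052.98.
After rounding ($5): Haddad $10,825; Nwosu $17,240; Vance $20,415; Orozco $970; Dube $19,055. Sum = $68,505.
Difference $68,500 − $68,505 = −$5 applied to Nwosu: Nwosu becomes $17,235.

Haddad: $10,825; Nwosu: $17,235; Vance: $20,415; Orozco: $970; Dube: $19,055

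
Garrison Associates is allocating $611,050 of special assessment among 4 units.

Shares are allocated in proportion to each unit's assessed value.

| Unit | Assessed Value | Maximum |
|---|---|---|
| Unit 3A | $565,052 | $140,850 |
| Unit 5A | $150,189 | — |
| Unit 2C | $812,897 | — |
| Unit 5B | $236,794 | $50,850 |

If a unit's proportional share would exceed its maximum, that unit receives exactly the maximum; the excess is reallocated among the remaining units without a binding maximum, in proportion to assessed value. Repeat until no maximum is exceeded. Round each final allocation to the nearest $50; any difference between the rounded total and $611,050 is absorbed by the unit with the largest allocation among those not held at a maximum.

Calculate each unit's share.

Assessed value total: 1,764,932.
Unconstrained shares: Unit 3A 195,630.78; Unit 5A 51,998.03; Unit 2C 281,439.01; Unit 5B 81,982.18.
Capped: Unit 3A ($140,850), Unit 5B ($50,850); balance $419,350 reallocated over remaining assessed value 963,086.
Remaining shares: Unit 5A 65,395.78 → $65,400; Unit 2C 353,954.22 → $353,950.

Unit 3A: $140,850; Unit 5A: $65,400; Unit 2C: $353,950; Unit 5B: $50,850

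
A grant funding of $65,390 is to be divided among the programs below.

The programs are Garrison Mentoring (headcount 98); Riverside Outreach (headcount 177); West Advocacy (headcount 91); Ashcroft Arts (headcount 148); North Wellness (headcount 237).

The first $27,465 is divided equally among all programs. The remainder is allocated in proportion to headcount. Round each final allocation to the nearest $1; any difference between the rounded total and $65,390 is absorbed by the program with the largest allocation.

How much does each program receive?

Garrison Mentoring: $10,442; Riverside Outreach: $14,431; West Advocacy: $10,088; Ashcroft Arts: $12,967; North Wellness: $17,462

Equal tier: $27,465 ÷ 5 = $5,493 apiece.
Remainder $37,925 by headcount (total 751): Garrison Mentoring 4,948.93 → $4,949; Riverside Outreach 8,938.38 → $8,938; West Advocacy 4,595.44 → $4,595; Ashcroft Arts 7,473.90 → $7,474; North Wellness 11,968.34 → $11,968.
Rounding difference +$1 on remainder applied to North Wellness.
Totals: Garrison Mentoring $5,493 + $4,949 = $10,442; Riverside Outreach $5,493 + $8,938 = $14,431; West Advocacy $5,493 + $4,595 = $10,088; Ashcroft Arts $5,493 + $7,474 = $12,967; North Wellness $5,493 + $11,969 = $17,462.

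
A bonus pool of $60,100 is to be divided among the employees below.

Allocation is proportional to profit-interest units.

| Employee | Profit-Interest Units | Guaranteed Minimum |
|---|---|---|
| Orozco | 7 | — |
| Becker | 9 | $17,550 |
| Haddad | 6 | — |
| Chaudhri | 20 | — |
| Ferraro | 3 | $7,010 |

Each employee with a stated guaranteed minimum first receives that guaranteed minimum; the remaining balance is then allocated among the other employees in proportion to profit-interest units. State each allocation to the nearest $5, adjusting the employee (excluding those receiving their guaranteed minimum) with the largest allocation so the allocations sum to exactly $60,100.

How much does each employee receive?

Orozco: $7,540 · Becker: $17,550 · Haddad: $6,460 · Chaudhri: $21,540 · Ferraro: $7,010

Minimums first: Becker $17,550; Ferraro $7,010. Remaining pool $35,540.
Remaining pool split over remaining profit-interest units 33: Orozco 7,538.79 → $7,540; Haddad 6,461.82 → $6,460; Chaudhri 21,539.39 → $21,540.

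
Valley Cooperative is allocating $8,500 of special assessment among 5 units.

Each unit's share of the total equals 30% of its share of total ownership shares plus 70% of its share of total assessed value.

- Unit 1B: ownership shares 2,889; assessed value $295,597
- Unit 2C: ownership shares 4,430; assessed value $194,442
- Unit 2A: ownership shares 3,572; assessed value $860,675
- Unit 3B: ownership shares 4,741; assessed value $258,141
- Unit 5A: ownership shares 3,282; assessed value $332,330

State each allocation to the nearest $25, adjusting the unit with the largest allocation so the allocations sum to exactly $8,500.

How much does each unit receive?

Totals — ownership shares 18,914, assessed value 1,941,185.
Composite weights (30% ownership shares + 70% assessed value): Unit 1B 0.1524; Unit 2C 0.1404; Unit 2A 0.3670; Unit 3B 0.1683; Unit 5A 0.1719.
Proportional shares: Unit 1B 1,295.54; Unit 2C 1,193.25; Unit 2A 3,119.67; Unit 3B 1,430.42; Unit 5A 1,461.12.
After rounding ($25): Unit 1B $1,300; Unit 2C $1,200; Unit 2A $3,125; Unit 3B $1,425; Unit 5A $1,450. Sum = $8,500.
Sum already equals the total — no adjustment.

Unit 1B: $1,300 · Unit 2C: $1,200 · Unit 2A: $3,125 · Unit 3B: $1,425 · Unit 5A: $1,450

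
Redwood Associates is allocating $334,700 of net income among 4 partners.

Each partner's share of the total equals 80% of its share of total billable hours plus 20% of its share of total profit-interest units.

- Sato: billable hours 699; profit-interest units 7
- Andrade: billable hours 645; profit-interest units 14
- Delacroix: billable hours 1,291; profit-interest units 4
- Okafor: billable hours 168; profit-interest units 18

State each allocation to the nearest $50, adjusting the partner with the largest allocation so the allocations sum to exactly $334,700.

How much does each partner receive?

Totals — billable hours 2,803, profit-interest units 43.
Composite weights (80% billable hours + 20% profit-interest units): Sato 0.2321; Andrade 0.2492; Delacroix 0.3871; Okafor 0.1317.
Proportional shares: Sato 77,670.04; Andrade 83,408.83; Delacroix 129,551.33; Okafor 44,069.80.
At nearest $50: Sato $77,650; Andrade $83,400; Delacroix $129,550; Okafor $44,050. Sum = $334,650.
Difference $334,700 − $334,650 = +$50 applied to largest allocation (Delacroix): Delacroix becomes $129,600.

Sato: $77,650; Andrade: $83,400; Delacroix: $129,600; Okafor: $44,050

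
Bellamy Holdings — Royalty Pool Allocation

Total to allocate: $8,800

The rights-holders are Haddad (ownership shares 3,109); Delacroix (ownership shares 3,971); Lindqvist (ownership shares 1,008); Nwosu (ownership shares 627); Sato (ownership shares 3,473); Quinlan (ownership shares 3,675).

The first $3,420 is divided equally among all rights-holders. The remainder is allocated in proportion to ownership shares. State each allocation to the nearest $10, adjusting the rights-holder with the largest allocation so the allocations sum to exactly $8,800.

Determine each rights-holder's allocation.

Haddad: $1,620; Delacroix: $1,920; Lindqvist: $910; Nwosu: $780; Sato: $1,750; Quinlan: $1,820

$3,420 shared equally gives $570 per rights-holder.
Remainder $5,380 by ownership shares (total 15,863): Haddad 1,054.43 → $1,050; Delacroix 1,346.78 → $1,350; Lindqvist 341.87 → $340; Nwosu 212.65 → $210; Sato 1,177.88 → $1,180; Quinlan 1,246.39 → $1,250.
Totals: Haddad $570 + $1,050 = $1,620; Delacroix $570 + $1,350 = $1,920; Lindqvist $570 + $340 = $910; Nwosu $570 + $210 = $780; Sato $570 + $1,180 = $1,750; Quinlan $570 + $1,250 = $1,820.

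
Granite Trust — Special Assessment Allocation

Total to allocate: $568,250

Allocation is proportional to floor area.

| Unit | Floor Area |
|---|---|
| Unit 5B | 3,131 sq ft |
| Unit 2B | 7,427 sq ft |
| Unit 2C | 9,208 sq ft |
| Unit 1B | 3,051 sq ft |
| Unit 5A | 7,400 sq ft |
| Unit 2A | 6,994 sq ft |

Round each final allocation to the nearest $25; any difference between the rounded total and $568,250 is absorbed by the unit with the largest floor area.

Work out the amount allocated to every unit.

Unit 5B: $47,825 · Unit 2B: $113,425 · Unit 2C: $140,600 · Unit 1B: $46,600 · Unit 5A: $113,000 · Unit 2A: $106,800

Floor area total: 37,211.
Unrounded shares: Unit 5B 3,131/37,211 × $568,250 = 47,813.57; Unit 2B 7,427/37,211 × $568,250 = 113,417.88; Unit 2C 9,208/37,211 × $568,250 = 140,615.57; Unit 1B 3,051/37,211 × $568,250 = 46,591.89; Unit 5A 7,400/37,211 × $568,250 = 113,005.56; Unit 2A 6,994/37,211 × $568,250 = 106,805.53.
Rounded to nearest $25: Unit 5B $47,825; Unit 2B $113,425; Unit 2C $140,625; Unit 1B $46,600; Unit 5A $113,000; Unit 2A $106,800. Sum = $568,275.
Difference $568,250 − $568,275 = −$25 applied to largest floor area (Unit 2C): Unit 2C becomes $140,600.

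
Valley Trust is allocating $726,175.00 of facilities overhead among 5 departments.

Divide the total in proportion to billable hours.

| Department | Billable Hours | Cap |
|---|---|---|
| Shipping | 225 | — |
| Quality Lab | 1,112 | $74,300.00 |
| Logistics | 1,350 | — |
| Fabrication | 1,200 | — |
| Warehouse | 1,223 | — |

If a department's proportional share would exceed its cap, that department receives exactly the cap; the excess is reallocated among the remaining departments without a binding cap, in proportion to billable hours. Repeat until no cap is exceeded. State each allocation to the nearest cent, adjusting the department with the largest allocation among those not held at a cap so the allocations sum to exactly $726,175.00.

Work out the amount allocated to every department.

Total billable hours = 5,110.
Unconstrained shares: Shipping 31,974.4374; Quality Lab 158,024.77495; Logistics 191,846.6243; Fabrication 170,530.3327; Warehouse 173,798.8307.
Cap binds for Quality Lab ($74,300.00); residual $651,875.00 reallocated over remaining billable hours 3,998.
Redistributed shares: Shipping 36,686.3119 → $36,686.31; Logistics 220,117.8714 → $220,117.87; Fabrication 195,660.3302 → $195,660.33; Warehouse 199,410.4865 → $199,410.49.

Shipping: $36,686.31; Quality Lab: $74,300.00; Logistics: $220,117.87; Fabrication: $195,660.33; Warehouse: $199,410.49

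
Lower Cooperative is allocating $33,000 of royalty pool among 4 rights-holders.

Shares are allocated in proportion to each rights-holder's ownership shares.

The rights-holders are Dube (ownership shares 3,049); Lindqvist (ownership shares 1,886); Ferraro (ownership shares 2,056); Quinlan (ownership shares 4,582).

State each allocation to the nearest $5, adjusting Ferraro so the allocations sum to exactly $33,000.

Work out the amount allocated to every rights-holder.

Dube: $8,695 | Lindqvist: $5,380 | Ferraro: $5,860 | Quinlan: $13,065

Combined ownership shares = 11,573.
Pro-rata amounts: Dube 3,049/11,573 × $33,000 = 8,694.12; Lindqvist 1,886/11,573 × $33,000 = 5,377.86; Ferraro 2,056/11,573 × $33,000 = 5,862.61; Quinlan 4,582/11,573 × $33,000 = 13,065.41.
After rounding ($5): Dube $8,695; Lindqvist $5,380; Ferraro $5,865; Quinlan $13,065. Sum = $33,005.
Difference $33,000 − $33,005 = −$5 applied to Ferraro: Ferraro becomes $5,860.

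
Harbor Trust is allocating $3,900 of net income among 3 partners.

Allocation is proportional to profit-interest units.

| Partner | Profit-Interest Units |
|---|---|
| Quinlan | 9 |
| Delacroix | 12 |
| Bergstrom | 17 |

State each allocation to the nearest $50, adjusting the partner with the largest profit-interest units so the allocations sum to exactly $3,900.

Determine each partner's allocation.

Profit-interest units total: 9 + 12 + 17 = 38.
Pro-rata amounts: Quinlan 923.68; Delacroix 1,231.58; Bergstrom 1,744.74.
After rounding ($50): Quinlan $900; Delacroix $1,250; Bergstrom $1,750. Sum = $3,900.
Rounded total matches; no reconciliation needed.

Quinlan: $900 · Delacroix: $1,250 · Bergstrom: $1,750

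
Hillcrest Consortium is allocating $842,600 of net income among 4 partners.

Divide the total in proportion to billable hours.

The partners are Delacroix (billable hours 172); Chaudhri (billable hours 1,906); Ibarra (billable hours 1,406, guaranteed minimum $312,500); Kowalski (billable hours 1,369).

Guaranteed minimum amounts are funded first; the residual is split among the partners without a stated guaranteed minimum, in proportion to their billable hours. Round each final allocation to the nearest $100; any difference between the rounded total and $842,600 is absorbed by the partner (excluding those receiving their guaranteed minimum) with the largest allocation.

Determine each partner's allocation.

Delacroix: $26,500 | Chaudhri: $293,100 | Ibarra: $312,500 | Kowalski: $210,500

Minimums first: Ibarra $312,500. Remaining pool $530,100.
Remaining pool split over remaining billable hours 3,447: Delacroix 26,451.17 → $26,500; Chaudhri 293,115.93 → $293,100; Kowalski 210,532.90 → $210,500.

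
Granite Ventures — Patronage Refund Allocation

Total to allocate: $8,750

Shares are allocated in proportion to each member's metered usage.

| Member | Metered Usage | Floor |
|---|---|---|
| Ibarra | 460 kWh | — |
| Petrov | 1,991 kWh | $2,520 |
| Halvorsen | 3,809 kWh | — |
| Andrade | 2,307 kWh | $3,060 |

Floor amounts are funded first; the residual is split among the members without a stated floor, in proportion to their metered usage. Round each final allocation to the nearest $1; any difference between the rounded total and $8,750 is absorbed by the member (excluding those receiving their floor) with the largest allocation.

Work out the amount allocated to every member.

Ibarra: $342 | Petrov: $2,520 | Halvorsen: $2,828 | Andrade: $3,060

Guaranteed amounts: Petrov $2,520; Andrade $3,060. Balance $3,170.
Balance split over remaining metered usage 4,269: Ibarra 341.58 → $342; Halvorsen 2,828.42 → $2,828.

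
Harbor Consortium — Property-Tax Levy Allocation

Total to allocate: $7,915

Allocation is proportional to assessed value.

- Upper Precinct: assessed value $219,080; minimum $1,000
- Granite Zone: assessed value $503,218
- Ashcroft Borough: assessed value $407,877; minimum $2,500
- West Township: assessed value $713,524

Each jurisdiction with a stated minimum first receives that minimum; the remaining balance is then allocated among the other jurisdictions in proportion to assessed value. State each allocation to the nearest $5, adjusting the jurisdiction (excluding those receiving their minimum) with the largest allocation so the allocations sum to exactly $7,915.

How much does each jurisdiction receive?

Minimums first: Upper Precinct $1,000; Ashcroft Borough $2,500. Residual $4,415.
Residual split over remaining assessed value 1,216,742: Granite Zone 1,825.95 → $1,825; West Township 2,589.05 → $2,590.

Upper Precinct: $1,000 | Granite Zone: $1,825 | Ashcroft Borough: $2,500 | West Township: $2,590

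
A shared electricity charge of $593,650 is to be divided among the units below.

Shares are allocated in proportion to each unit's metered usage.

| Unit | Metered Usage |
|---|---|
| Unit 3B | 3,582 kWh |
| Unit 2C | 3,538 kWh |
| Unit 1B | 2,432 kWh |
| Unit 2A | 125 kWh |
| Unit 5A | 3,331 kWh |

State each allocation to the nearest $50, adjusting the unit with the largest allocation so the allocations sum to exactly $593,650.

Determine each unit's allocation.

Total metered usage = 13,008.
Unrounded shares: Unit 3B 3,582/13,008 × $593,650 = 163,472.81; Unit 2C 3,538/13,008 × $593,650 = 161,464.77; Unit 1B 2,432/13,008 × $593,650 = 110,989.91; Unit 2A 125/13,008 × $593,650 = 5,704.66; Unit 5A 3,331/13,008 × $593,650 = 152,017.85.
After rounding ($50): Unit 3B $163,450; Unit 2C $161,450; Unit 1B $111,000; Unit 2A $5,700; Unit 5A $152,000. Sum = $593,600.
Difference $593,650 − $593,600 = +$50 applied to largest allocation (Unit 3B): Unit 3B becomes $163,500.

Unit 3B: $163,500; Unit 2C: $161,450; Unit 1B: $111,000; Unit 2A: $5,700; Unit 5A: $152,000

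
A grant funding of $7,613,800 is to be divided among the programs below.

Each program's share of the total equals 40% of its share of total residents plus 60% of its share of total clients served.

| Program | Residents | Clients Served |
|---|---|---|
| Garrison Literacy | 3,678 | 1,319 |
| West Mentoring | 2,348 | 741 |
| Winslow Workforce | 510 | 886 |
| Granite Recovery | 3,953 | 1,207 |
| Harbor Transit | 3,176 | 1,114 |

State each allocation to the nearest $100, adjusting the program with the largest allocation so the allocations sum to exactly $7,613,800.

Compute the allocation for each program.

Residents total 13,665; clients served total 5,267.
Composite weights (40% residents + 60% clients served): Garrison Literacy 0.2579; West Mentoring 0.1531; Winslow Workforce 0.1159; Granite Recovery 0.2532; Harbor Transit 0.2199.
Unrounded shares: Garrison Literacy 1,963,737.77; West Mentoring 1,165,997.98; Winslow Workforce 882,127.03; Granite Recovery 1,927,884.96; Harbor Transit 1,674,052.26.
After rounding ($100): Garrison Literacy $1,963,700; West Mentoring $1,166,000; Winslow Workforce $882,100; Granite Recovery $1,927,900; Harbor Transit $1,674,100. Sum = $7,613,800.
Sum already equals the total — no adjustment.

Garrison Literacy: $1,963,700 · West Mentoring: $1,166,000 · Winslow Workforce: $882,100 · Granite Recovery: $1,927,900 · Harbor Transit: $1,674,100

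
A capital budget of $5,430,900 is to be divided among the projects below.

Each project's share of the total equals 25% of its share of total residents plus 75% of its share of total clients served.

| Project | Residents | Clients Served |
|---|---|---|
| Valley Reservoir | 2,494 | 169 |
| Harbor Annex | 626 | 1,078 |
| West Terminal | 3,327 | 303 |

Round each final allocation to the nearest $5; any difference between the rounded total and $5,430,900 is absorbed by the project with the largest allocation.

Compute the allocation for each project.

Residents total 6,447; clients served total 1,550.
Blended shares (25% residents + 75% clients served): Valley Reservoir 0.1785; Harbor Annex 0.5459; West Terminal 0.2756.
Pro-rata amounts: Valley Reservoir 969,338.76; Harbor Annex 2,964,661.83; West Terminal 1,496,899.40.
Rounded to nearest $5: Valley Reservoir $969,340; Harbor Annex $2,964,660; West Terminal $1,496,900. Sum = $5,430,900.
No rounding difference to absorb.

Valley Reservoir: $969,340 · Harbor Annex: $2,964,660 · West Terminal: $1,496,900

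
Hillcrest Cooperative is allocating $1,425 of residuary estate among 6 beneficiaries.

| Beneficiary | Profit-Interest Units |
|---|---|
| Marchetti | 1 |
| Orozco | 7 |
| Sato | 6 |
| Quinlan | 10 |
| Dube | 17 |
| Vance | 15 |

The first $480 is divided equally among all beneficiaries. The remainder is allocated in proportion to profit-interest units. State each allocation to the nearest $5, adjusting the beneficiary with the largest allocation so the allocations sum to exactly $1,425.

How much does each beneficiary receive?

Marchetti: $95 | Orozco: $200 | Sato: $180 | Quinlan: $250 | Dube: $365 | Vance: $335

$480 shared equally gives $80 per beneficiary.
Remainder $945 by profit-interest units (total 56): Marchetti 16.88 → $15; Orozco 118.12 → $120; Sato 101.25 → $100; Quinlan 168.75 → $170; Dube 286.88 → $285; Vance 253.12 → $255.
Totals: Marchetti $80 + $15 = $95; Orozco $80 + $120 = $200; Sato $80 + $100 = $180; Quinlan $80 + $170 = $250; Dube $80 + $285 = $365; Vance $80 + $255 = $335.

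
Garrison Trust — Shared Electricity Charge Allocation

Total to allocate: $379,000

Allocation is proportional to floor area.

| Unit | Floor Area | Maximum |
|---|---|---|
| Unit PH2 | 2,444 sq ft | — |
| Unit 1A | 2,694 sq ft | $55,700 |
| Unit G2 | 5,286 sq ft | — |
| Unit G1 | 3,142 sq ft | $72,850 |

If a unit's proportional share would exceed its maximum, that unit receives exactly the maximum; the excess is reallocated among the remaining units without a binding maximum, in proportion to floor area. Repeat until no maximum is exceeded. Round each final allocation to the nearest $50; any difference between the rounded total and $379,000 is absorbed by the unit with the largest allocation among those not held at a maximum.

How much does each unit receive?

Floor area total: 13,566.
Unconstrained shares: Unit PH2 68,279.23; Unit 1A 75,263.60; Unit G2 147,677.58; Unit G1 87,779.60.
Cap binds for Unit 1A ($55,700), Unit G1 ($72,850); remaining pool $250,450 reallocated over remaining floor area 7,730.
Shares after redistribution: Unit PH2 79,184.97 → $79,200; Unit G2 171,265.03 → $171,250.

Unit PH2: $79,200; Unit 1A: $55,700; Unit G2: $171,250; Unit G1: $72,850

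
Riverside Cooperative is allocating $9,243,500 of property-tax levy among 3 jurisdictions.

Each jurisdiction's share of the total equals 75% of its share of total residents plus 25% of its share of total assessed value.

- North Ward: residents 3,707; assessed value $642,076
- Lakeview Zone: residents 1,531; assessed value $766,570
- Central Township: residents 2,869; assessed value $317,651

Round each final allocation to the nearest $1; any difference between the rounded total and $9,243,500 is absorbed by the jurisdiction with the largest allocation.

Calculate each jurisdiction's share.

Residents total 8,107; assessed value total 1,726,297.
Combined weights (75% residents + 25% assessed value): North Ward 0.4359; Lakeview Zone 0.2527; Central Township 0.3114.
Raw shares: North Ward 4,029,509.23; Lakeview Zone 2,335,374.80; Central Township 2,878,615.97.
After rounding ($1): North Ward $4,029,509; Lakeview Zone $2,335,375; Central Township $2,878,616. Sum = $9,243,500.
Sum already equals the total — no adjustment.

North Ward: $4,029,509 | Lakeview Zone: $2,335,375 | Central Township: $2,878,616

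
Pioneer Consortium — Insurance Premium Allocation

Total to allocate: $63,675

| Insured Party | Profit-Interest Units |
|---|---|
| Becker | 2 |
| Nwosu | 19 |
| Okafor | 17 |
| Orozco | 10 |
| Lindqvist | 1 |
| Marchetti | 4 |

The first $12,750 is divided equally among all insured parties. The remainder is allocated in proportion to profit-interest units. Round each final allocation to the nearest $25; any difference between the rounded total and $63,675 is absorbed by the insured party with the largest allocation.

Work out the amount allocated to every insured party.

$12,750 shared equally gives $2,125 per insured party.
Remainder $50,925 by profit-interest units (total 53): Becker 1,921.70 → $1,925; Nwosu 18,256.13 → $18,250; Okafor 16,334.43 → $16,325; Orozco 9,608.49 → $9,600; Lindqvist 960.85 → $950; Marchetti 3,843.40 → $3,850.
Rounding difference +$25 on remainder applied to Nwosu.
Totals: Becker $2,125 + $1,925 = $4,050; Nwosu $2,125 + $18,275 = $20,400; Okafor $2,125 + $16,325 = $18,450; Orozco $2,125 + $9,600 = $11,725; Lindqvist $2,125 + $950 = $3,075; Marchetti $2,125 + $3,850 = $5,975.

Becker: $4,050; Nwosu: $20,400; Okafor: $18,450; Orozco: $11,725; Lindqvist: $3,075; Marchetti: $5,975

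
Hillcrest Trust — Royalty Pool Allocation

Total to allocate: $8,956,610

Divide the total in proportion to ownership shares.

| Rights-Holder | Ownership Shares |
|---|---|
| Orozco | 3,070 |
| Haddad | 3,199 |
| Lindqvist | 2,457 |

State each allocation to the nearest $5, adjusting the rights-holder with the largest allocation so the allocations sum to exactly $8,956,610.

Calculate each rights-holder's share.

Orozco: $3,151,135; Haddad: $3,283,540; Lindqvist: $2,521,935

Combined ownership shares = 8,726.
Unrounded shares: Orozco 3,070/8,726 × $8,956,610 = 3,151,133.70; Haddad 3,199/8,726 × $8,956,610 = 3,283,542.91; Lindqvist 2,457/8,726 × $8,956,610 = 2,521,933.39.
Rounded to nearest $5: Orozco $3,151,135; Haddad $3,283,545; Lindqvist $2,521,935. Sum = $8,956,615.
Difference $8,956,610 − $8,956,615 = −$5 applied to largest allocation (Haddad): Haddad becomes $3,283,540.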